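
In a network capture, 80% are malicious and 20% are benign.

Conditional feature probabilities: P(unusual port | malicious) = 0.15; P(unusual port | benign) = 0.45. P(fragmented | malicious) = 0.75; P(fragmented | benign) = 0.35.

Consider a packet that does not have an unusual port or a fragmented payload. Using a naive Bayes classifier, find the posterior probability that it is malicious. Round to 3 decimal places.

malicious: 0.8 × (1−0.15) × (1−0.75) = 0.17
benign: 0.2 × (1−0.45) × (1−0.35) = 0.0715
P(malicious | x) = 0.17 / 0.2415 ≈ 0.704

0.704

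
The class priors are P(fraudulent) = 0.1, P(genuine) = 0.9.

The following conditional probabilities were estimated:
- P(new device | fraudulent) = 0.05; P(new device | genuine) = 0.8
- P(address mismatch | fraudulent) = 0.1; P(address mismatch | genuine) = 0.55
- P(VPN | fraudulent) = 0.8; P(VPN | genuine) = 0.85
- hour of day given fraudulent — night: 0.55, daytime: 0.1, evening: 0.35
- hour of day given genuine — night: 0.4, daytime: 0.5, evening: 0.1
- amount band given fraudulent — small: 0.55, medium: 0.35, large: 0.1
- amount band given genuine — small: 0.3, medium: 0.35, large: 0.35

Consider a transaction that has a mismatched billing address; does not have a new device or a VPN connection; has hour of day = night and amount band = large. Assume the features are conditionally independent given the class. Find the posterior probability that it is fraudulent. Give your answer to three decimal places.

fraudulent: 0.1 × (1−0.05) × 0.1 × (1−0.8) × 0.55 × 0.1 = 0.0001045
genuine: 0.9 × (1−0.8) × 0.55 × (1−0.85) × 0.4 × 0.35 = 0.002079
P(fraudulent | x) = 0.0001045 / 0.0021835 ≈ 0.048

0.048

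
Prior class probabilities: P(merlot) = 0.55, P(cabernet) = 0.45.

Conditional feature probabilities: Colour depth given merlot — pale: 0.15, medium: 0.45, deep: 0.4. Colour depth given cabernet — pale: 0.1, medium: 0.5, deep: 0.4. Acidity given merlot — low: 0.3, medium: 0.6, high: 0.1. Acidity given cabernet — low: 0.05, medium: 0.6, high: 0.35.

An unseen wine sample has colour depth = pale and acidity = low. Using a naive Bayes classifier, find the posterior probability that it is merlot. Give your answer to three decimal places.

merlot: 0.55 × 0.15 × 0.3 = 0.02475
cabernet: 0.45 × 0.1 × 0.05 = 0.00225
P(merlot | x) = 0.02475 / 0.027 ≈ 0.917

0.917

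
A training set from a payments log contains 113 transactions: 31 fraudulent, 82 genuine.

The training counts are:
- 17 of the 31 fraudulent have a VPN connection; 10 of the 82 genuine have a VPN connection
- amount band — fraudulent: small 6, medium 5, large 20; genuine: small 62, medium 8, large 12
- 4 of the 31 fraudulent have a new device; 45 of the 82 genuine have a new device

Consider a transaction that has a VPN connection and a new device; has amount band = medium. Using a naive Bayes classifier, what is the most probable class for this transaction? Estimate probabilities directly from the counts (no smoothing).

fraudulent: (31/113) × (17/31) × (5/31) × (4/31) ≈ 0.00313096
genuine: (82/113) × (10/82) × (8/82) × (45/82) ≈ 0.00473801
Highest score → genuine.

genuine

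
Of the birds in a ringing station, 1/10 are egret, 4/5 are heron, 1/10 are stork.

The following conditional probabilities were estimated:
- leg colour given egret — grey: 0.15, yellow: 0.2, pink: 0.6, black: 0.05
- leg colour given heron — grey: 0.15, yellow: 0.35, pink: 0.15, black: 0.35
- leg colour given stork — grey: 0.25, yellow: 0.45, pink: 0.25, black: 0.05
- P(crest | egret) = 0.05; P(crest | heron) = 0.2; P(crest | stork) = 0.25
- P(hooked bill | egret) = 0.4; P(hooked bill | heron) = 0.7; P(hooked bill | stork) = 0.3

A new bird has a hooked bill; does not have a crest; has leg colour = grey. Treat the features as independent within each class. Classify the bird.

heron

egret: 0.1 × 0.15 × (1−0.05) × 0.4 = 0.0057
heron: 0.8 × 0.15 × (1−0.2) × 0.7 = 0.0672
stork: 0.1 × 0.25 × (1−0.25) × 0.3 = 0.005625
Highest score → heron.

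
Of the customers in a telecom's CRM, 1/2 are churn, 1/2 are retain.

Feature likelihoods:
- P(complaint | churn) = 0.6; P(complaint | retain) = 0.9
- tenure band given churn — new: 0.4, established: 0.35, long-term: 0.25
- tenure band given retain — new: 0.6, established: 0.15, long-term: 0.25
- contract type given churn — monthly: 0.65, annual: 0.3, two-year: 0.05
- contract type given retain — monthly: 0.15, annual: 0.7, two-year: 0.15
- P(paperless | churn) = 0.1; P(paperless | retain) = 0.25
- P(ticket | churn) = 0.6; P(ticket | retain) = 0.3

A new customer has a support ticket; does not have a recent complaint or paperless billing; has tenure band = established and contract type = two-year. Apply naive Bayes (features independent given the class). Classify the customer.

churn

churn: 0.5 × (1−0.6) × 0.35 × 0.05 × (1−0.1) × 0.6 = 0.00189
retain: 0.5 × (1−0.9) × 0.15 × 0.15 × (1−0.25) × 0.3 = 0.000253125
Highest score → churn.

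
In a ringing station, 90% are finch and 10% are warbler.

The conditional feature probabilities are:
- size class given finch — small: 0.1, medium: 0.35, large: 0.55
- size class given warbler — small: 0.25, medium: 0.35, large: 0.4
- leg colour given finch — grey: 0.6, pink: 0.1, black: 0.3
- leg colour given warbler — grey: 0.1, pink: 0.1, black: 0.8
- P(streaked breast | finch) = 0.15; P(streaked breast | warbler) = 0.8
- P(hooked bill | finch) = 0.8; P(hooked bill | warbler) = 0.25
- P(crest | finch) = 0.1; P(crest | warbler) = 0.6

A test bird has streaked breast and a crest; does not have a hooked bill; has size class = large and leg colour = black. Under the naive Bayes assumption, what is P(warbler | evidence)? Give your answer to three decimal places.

finch: 0.9 × 0.55 × 0.3 × 0.15 × (1−0.8) × 0.1 = 0.0004455
warbler: 0.1 × 0.4 × 0.8 × 0.8 × (1−0.25) × 0.6 = 0.01152
P(warbler | x) = 0.01152 / 0.0119655 ≈ 0.963

0.963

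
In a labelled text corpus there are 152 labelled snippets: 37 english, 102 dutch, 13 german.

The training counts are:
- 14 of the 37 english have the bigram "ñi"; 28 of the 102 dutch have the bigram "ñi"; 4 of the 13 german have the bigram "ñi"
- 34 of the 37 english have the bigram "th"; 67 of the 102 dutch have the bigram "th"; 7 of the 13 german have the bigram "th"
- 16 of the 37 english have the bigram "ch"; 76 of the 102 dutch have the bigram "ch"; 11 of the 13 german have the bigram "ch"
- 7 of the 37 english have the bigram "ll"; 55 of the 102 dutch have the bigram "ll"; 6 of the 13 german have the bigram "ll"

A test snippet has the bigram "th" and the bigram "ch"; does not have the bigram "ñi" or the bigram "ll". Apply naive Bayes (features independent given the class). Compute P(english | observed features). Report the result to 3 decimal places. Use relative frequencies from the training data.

english: (37/152) × (23/37) × (34/37) × (16/37) × (30/37) ≈ 0.0487528
dutch: (102/152) × (74/102) × (67/102) × (76/102) × (47/102) ≈ 0.109793
german: (13/152) × (9/13) × (7/13) × (11/13) × (7/13) ≈ 0.0145264
P(english | x) = 0.0487528 / 0.1730722 ≈ 0.282

0.282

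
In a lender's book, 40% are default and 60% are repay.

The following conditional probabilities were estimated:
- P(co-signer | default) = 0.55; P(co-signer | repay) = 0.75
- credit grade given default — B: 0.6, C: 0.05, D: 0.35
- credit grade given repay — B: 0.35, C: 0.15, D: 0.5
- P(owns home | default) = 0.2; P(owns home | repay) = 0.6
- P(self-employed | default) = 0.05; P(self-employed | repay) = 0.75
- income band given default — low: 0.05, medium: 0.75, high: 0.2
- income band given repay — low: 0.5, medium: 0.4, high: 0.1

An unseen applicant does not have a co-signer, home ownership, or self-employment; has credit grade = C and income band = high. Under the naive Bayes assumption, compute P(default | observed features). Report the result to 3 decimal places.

0.859

default: 0.4 × (1−0.55) × 0.05 × (1−0.2) × (1−0.05) × 0.2 = 0.001368
repay: 0.6 × (1−0.75) × 0.15 × (1−0.6) × (1−0.75) × 0.1 = 0.000225
P(default | x) = 0.001368 / 0.001593 ≈ 0.859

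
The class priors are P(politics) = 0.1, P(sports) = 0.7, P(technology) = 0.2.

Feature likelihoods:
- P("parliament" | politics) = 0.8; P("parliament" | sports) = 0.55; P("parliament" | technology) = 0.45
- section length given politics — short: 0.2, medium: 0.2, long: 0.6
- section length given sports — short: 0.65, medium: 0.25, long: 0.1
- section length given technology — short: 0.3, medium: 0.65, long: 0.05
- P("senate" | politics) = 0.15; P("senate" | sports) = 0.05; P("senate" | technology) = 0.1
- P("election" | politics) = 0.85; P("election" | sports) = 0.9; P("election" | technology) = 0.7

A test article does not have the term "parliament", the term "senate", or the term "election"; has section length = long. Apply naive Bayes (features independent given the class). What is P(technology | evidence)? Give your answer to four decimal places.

politics: 0.1 × (1−0.8) × 0.6 × (1−0.15) × (1−0.85) = 0.00153
sports: 0.7 × (1−0.55) × 0.1 × (1−0.05) × (1−0.9) = 0.0029925
technology: 0.2 × (1−0.45) × 0.05 × (1−0.1) × (1−0.7) = 0.001485
P(technology | x) = 0.001485 / 0.0060075 ≈ 0.2472

0.2472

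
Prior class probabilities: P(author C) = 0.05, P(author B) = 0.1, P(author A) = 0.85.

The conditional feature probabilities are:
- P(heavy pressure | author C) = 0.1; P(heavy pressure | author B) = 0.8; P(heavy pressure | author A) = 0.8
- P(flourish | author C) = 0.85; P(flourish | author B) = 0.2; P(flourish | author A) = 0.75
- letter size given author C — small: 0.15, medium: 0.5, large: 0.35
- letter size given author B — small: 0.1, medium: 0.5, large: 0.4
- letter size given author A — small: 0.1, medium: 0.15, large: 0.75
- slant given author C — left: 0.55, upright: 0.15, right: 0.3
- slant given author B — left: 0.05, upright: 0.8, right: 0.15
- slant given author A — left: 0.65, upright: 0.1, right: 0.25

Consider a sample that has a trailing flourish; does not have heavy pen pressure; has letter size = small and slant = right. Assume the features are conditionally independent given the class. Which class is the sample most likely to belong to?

author A

author C: 0.05 × (1−0.1) × 0.85 × 0.15 × 0.3 = 0.00172125
author B: 0.1 × (1−0.8) × 0.2 × 0.1 × 0.15 = 0.00006
author A: 0.85 × (1−0.8) × 0.75 × 0.1 × 0.25 = 0.0031875
Highest score → author A.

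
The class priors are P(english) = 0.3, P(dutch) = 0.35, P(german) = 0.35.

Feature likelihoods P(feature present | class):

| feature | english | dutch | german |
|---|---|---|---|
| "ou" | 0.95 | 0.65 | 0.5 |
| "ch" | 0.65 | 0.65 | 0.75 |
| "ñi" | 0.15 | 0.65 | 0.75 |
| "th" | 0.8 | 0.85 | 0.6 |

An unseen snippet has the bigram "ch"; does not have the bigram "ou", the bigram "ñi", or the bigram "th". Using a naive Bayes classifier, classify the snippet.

german

english: 0.3 × (1−0.95) × 0.65 × (1−0.15) × (1−0.8) = 0.0016575
dutch: 0.35 × (1−0.65) × 0.65 × (1−0.65) × (1−0.85) = 0.0041803125
german: 0.35 × (1−0.5) × 0.75 × (1−0.75) × (1−0.6) = 0.013125
Highest score → german.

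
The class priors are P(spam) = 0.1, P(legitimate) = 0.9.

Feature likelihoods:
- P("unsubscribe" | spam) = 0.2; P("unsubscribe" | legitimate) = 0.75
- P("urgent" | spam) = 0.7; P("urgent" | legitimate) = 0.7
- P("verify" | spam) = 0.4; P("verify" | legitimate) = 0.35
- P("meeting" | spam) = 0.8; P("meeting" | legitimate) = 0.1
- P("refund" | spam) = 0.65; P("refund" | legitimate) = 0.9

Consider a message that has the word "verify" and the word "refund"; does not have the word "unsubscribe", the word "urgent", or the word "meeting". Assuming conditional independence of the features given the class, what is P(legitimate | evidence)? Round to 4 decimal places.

0.9388

spam: 0.1 × (1−0.2) × (1−0.7) × 0.4 × (1−0.8) × 0.65 = 0.001248
legitimate: 0.9 × (1−0.75) × (1−0.7) × 0.35 × (1−0.1) × 0.9 = 0.01913625
P(legitimate | x) = 0.01913625 / 0.02038425 ≈ 0.9388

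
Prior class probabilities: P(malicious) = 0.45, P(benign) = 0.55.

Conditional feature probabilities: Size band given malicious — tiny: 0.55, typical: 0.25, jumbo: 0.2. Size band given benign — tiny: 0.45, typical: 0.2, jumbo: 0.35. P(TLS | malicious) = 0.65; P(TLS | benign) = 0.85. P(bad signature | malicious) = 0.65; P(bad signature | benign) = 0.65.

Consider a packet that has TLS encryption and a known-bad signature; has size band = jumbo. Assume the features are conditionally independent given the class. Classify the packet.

benign

malicious: 0.45 × 0.2 × 0.65 × 0.65 = 0.038025
benign: 0.55 × 0.35 × 0.85 × 0.65 = 0.10635625
Highest score → benign.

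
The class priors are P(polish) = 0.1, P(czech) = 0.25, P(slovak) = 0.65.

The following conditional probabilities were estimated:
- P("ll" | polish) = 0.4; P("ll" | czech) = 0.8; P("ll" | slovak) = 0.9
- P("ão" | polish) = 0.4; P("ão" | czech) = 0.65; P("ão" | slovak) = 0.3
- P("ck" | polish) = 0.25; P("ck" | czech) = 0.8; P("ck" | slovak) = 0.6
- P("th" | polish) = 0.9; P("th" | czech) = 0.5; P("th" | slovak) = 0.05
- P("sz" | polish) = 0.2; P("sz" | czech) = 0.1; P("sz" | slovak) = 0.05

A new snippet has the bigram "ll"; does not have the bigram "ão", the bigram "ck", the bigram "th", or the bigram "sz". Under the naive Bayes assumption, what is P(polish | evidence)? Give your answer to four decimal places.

polish: 0.1 × 0.4 × (1−0.4) × (1−0.25) × (1−0.9) × (1−0.2) = 0.00144
czech: 0.25 × 0.8 × (1−0.65) × (1−0.8) × (1−0.5) × (1−0.1) = 0.0063
slovak: 0.65 × 0.9 × (1−0.3) × (1−0.6) × (1−0.05) × (1−0.05) = 0.1478295
P(polish | x) = 0.00144 / 0.1555695 ≈ 0.0093

0.0093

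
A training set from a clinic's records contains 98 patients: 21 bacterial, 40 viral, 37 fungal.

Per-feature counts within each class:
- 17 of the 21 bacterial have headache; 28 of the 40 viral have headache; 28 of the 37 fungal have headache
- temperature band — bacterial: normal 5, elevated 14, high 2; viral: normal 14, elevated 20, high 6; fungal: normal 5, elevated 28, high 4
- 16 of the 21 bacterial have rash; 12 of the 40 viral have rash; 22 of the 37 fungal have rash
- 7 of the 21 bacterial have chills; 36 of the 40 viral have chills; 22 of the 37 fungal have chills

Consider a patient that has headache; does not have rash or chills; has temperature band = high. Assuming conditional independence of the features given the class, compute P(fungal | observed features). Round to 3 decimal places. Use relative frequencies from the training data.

bacterial: (21/98) × (17/21) × (2/21) × (5/21) × (14/21) ≈ 0.00262236
viral: (40/98) × (28/40) × (6/40) × (28/40) × (4/40) = 0.003
fungal: (37/98) × (28/37) × (4/37) × (15/37) × (15/37) ≈ 0.00507656
P(fungal | x) = 0.00507656 / 0.01069892 ≈ 0.474

0.474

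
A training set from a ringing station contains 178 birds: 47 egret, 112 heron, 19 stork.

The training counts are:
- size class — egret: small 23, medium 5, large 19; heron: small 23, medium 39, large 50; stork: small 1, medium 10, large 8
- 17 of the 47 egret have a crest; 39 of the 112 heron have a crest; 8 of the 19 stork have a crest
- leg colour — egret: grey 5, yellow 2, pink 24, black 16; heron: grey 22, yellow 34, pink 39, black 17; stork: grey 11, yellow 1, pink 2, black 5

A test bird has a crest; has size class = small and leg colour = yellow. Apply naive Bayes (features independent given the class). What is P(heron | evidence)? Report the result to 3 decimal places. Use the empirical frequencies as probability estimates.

egret: (47/178) × (23/47) × (17/47) × (2/47) ≈ 0.0019888
heron: (112/178) × (23/112) × (39/112) × (34/112) ≈ 0.0136589
stork: (19/178) × (1/19) × (8/19) × (1/19) ≈ 0.000124498
P(heron | x) = 0.0136589 / 0.015772198 ≈ 0.866

0.866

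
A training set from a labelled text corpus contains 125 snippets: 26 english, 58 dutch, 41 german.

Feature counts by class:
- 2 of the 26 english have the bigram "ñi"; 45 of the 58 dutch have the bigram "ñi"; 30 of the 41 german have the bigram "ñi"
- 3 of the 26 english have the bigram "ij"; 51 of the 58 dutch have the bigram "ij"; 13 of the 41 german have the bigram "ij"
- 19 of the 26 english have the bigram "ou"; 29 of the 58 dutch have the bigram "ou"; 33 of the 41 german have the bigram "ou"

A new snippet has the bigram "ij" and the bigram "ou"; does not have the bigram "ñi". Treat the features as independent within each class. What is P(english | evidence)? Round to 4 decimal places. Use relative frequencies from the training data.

english: (26/125) × (24/26) × (3/26) × (19/26) ≈ 0.0161893
dutch: (58/125) × (13/58) × (51/58) × (29/58) ≈ 0.0457241
german: (41/125) × (11/41) × (13/41) × (33/41) ≈ 0.0224581
P(english | x) = 0.0161893 / 0.0843715 ≈ 0.1919

0.1919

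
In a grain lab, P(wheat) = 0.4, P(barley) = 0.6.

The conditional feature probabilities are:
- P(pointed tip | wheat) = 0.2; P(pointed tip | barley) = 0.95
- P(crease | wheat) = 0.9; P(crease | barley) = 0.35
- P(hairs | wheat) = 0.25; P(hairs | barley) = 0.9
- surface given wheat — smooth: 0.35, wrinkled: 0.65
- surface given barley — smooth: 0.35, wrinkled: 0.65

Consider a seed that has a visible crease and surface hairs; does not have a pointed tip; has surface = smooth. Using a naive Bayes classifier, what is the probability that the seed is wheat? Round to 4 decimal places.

wheat: 0.4 × (1−0.2) × 0.9 × 0.25 × 0.35 = 0.0252
barley: 0.6 × (1−0.95) × 0.35 × 0.9 × 0.35 = 0.0033075
P(wheat | x) = 0.0252 / 0.0285075 ≈ 0.8840

0.8840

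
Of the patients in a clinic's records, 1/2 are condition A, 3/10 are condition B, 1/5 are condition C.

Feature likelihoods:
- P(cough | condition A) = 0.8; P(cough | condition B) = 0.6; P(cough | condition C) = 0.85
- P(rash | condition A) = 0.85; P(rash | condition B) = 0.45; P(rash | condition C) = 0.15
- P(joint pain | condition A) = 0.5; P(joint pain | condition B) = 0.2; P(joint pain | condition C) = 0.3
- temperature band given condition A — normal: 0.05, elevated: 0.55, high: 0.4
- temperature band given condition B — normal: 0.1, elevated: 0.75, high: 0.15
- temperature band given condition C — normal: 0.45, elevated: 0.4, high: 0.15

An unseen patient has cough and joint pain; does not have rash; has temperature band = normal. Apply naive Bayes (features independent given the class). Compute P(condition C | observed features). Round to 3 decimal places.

0.849

condition A: 0.5 × 0.8 × (1−0.85) × 0.5 × 0.05 = 0.0015
condition B: 0.3 × 0.6 × (1−0.45) × 0.2 × 0.1 = 0.00198
condition C: 0.2 × 0.85 × (1−0.15) × 0.3 × 0.45 = 0.0195075
P(condition C | x) = 0.0195075 / 0.0229875 ≈ 0.849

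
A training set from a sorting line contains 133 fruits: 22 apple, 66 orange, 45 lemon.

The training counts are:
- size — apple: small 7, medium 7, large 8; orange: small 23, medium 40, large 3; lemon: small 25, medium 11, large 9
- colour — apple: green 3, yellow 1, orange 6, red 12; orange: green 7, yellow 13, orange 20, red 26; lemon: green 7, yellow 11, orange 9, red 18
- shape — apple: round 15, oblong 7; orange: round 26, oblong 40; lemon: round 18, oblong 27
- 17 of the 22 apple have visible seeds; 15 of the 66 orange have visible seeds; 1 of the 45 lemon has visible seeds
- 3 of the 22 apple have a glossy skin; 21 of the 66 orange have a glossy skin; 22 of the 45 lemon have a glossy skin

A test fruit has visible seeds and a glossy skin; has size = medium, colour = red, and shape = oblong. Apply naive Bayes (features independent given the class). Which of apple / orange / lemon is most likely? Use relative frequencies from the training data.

orange

apple: (22/133) × (7/22) × (12/22) × (7/22) × (17/22) × (3/22) ≈ 0.00096251
orange: (66/133) × (40/66) × (26/66) × (40/66) × (15/66) × (21/66) ≈ 0.0051925
lemon: (45/133) × (11/45) × (18/45) × (27/45) × (1/45) × (22/45) ≈ 0.00021565
Highest score → orange.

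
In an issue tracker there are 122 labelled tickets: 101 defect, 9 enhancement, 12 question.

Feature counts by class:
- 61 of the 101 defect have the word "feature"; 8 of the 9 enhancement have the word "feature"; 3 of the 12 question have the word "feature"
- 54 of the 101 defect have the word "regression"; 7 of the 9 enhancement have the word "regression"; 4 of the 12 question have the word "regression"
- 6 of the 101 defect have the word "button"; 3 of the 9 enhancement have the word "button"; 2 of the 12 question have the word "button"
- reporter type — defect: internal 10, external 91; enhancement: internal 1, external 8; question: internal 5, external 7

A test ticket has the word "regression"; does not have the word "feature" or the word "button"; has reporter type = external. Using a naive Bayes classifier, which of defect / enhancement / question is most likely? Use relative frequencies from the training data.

defect: (101/122) × (40/101) × (54/101) × (95/101) × (91/101) ≈ 0.148558
enhancement: (9/122) × (1/9) × (7/9) × (6/9) × (8/9) ≈ 0.00377791
question: (12/122) × (9/12) × (4/12) × (10/12) × (7/12) ≈ 0.0119536
Highest score → defect.

defect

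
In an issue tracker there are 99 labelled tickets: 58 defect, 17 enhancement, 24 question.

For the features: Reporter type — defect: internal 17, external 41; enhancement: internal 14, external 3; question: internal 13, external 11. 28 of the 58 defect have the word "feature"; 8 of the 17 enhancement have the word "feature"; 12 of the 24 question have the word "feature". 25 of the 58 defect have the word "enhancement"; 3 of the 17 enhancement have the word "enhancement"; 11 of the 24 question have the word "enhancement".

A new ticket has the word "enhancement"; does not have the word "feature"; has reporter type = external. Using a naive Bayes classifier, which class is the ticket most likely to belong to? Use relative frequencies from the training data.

defect

defect: (58/99) × (41/58) × (30/58) × (25/58) ≈ 0.0923324
enhancement: (17/99) × (3/17) × (9/17) × (3/17) ≈ 0.00283108
question: (24/99) × (11/24) × (12/24) × (11/24) ≈ 0.025463
Highest score → defect.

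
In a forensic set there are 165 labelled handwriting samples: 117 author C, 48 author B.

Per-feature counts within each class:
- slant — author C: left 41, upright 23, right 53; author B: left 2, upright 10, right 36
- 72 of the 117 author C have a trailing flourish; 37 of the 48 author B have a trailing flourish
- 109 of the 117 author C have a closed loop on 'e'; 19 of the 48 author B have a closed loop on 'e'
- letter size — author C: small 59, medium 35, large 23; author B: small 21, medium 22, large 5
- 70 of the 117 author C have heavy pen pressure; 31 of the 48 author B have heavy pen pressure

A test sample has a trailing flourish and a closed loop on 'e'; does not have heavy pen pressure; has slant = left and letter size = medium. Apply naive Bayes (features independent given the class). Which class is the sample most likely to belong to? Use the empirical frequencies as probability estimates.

author C

author C: (117/165) × (41/117) × (72/117) × (109/117) × (35/117) × (47/117) ≈ 0.0171191
author B: (48/165) × (2/48) × (37/48) × (19/48) × (22/48) × (17/48) ≈ 0.000600355
Highest score → author C.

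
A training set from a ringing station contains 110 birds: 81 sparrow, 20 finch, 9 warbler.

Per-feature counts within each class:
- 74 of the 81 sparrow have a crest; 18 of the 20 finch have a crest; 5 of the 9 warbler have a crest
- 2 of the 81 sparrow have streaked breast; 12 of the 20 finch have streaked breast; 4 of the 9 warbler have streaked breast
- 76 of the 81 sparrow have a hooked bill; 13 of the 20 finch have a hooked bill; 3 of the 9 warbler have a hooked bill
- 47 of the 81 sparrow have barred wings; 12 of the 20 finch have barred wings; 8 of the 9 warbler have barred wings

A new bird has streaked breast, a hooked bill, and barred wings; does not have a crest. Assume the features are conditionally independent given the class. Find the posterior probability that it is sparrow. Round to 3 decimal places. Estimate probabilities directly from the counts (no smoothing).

0.086

sparrow: (81/110) × (7/81) × (2/81) × (76/81) × (47/81) ≈ 0.000855444
finch: (20/110) × (2/20) × (12/20) × (13/20) × (12/20) ≈ 0.00425455
warbler: (9/110) × (4/9) × (4/9) × (3/9) × (8/9) ≈ 0.00478863
P(sparrow | x) = 0.000855444 / 0.009898624 ≈ 0.086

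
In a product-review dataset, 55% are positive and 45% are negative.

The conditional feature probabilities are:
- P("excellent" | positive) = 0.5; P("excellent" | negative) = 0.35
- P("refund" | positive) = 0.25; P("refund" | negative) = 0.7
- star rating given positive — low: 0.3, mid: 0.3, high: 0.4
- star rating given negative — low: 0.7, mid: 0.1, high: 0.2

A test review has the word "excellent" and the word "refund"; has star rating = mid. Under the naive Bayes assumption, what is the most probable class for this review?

positive: 0.55 × 0.5 × 0.25 × 0.3 = 0.020625
negative: 0.45 × 0.35 × 0.7 × 0.1 = 0.011025
Highest score → positive.

positive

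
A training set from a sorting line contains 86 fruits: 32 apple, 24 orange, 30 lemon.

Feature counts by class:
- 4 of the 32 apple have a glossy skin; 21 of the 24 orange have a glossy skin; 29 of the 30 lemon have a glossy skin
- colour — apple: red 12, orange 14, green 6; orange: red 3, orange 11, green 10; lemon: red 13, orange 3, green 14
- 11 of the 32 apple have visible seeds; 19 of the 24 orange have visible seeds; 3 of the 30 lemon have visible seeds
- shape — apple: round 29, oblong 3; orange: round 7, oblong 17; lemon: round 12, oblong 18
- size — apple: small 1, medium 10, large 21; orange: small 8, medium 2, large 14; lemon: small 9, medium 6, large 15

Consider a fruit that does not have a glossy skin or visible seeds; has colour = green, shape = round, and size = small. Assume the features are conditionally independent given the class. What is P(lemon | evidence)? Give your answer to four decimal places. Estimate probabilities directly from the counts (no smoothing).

0.2908

apple: (32/86) × (28/32) × (6/32) × (21/32) × (29/32) × (1/32) ≈ 0.00113456
orange: (24/86) × (3/24) × (10/24) × (5/24) × (7/24) × (8/24) ≈ 0.000294399
lemon: (30/86) × (1/30) × (14/30) × (27/30) × (12/30) × (9/30) ≈ 0.000586047
P(lemon | x) = 0.000586047 / 0.002015006 ≈ 0.2908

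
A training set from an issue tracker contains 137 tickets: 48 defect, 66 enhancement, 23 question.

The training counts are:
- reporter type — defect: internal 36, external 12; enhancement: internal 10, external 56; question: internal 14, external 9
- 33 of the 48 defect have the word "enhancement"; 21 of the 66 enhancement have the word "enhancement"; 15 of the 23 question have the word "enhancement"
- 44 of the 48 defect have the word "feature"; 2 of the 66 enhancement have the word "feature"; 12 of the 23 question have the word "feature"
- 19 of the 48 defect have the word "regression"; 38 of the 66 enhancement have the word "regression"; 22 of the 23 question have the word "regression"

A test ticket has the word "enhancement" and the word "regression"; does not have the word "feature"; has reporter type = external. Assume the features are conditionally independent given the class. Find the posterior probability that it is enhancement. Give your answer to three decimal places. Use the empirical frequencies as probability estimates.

defect: (48/137) × (12/48) × (33/48) × (4/48) × (19/48) ≈ 0.00198639
enhancement: (66/137) × (56/66) × (21/66) × (64/66) × (38/66) ≈ 0.0726137
question: (23/137) × (9/23) × (15/23) × (11/23) × (22/23) ≈ 0.0195995
P(enhancement | x) = 0.0726137 / 0.09419959 ≈ 0.771

0.771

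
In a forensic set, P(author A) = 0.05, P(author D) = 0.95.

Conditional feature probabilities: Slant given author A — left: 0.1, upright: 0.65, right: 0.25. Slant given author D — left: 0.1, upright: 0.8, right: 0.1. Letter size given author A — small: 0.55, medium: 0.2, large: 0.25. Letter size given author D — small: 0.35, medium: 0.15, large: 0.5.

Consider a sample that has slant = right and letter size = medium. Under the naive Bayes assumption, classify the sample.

author A: 0.05 × 0.25 × 0.2 = 0.0025
author D: 0.95 × 0.1 × 0.15 = 0.01425
Highest score → author D.

author D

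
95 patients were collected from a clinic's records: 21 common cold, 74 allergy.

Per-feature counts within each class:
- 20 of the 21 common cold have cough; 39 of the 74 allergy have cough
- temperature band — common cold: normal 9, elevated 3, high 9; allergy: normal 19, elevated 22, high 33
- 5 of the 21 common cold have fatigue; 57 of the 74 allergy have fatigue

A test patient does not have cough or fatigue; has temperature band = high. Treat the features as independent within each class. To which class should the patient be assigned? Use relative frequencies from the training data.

allergy

common cold: (21/95) × (1/21) × (9/21) × (16/21) ≈ 0.00343716
allergy: (74/95) × (35/74) × (33/74) × (17/74) ≈ 0.0377436
Highest score → allergy.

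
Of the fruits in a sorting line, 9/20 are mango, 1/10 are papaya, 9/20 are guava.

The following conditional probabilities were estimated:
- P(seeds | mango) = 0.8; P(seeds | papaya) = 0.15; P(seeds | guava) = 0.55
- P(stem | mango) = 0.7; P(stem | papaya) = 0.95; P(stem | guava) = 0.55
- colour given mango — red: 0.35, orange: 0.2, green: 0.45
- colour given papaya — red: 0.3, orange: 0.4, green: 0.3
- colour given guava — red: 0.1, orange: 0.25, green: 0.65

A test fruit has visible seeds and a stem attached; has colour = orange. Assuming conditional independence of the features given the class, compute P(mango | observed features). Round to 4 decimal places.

mango: 0.45 × 0.8 × 0.7 × 0.2 = 0.0504
papaya: 0.1 × 0.15 × 0.95 × 0.4 = 0.0057
guava: 0.45 × 0.55 × 0.55 × 0.25 = 0.03403125
P(mango | x) = 0.0504 / 0.09013125 ≈ 0.5592

0.5592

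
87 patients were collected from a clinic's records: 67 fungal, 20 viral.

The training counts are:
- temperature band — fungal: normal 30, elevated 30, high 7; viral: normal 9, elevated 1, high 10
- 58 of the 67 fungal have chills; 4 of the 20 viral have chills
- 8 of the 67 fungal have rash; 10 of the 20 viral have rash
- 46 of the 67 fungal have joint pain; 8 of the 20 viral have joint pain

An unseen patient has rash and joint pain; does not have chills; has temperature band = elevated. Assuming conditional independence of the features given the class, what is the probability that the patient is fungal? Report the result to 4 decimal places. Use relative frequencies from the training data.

fungal: (67/87) × (30/67) × (9/67) × (8/67) × (46/67) ≈ 0.00379724
viral: (20/87) × (1/20) × (16/20) × (10/20) × (8/20) ≈ 0.00183908
P(fungal | x) = 0.00379724 / 0.00563632 ≈ 0.6737

0.6737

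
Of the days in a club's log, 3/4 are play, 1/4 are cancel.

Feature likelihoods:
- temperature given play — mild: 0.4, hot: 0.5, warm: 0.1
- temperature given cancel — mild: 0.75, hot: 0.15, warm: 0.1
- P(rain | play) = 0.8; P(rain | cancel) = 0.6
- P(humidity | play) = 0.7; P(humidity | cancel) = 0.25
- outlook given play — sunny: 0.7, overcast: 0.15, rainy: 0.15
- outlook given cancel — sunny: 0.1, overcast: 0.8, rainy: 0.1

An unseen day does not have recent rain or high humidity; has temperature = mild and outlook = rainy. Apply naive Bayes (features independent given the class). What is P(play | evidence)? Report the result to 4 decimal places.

play: 0.75 × 0.4 × (1−0.8) × (1−0.7) × 0.15 = 0.0027
cancel: 0.25 × 0.75 × (1−0.6) × (1−0.25) × 0.1 = 0.005625
P(play | x) = 0.0027 / 0.008325 ≈ 0.3243

0.3243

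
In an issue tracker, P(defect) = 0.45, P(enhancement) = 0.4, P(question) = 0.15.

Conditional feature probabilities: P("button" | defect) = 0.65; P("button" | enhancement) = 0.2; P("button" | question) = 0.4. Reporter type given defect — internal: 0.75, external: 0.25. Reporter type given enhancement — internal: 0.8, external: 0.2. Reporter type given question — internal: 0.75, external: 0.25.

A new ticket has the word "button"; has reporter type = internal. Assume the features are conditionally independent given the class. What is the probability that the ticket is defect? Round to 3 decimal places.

defect: 0.45 × 0.65 × 0.75 = 0.219375
enhancement: 0.4 × 0.2 × 0.8 = 0.064
question: 0.15 × 0.4 × 0.75 = 0.045
P(defect | x) = 0.219375 / 0.328375 ≈ 0.668

0.668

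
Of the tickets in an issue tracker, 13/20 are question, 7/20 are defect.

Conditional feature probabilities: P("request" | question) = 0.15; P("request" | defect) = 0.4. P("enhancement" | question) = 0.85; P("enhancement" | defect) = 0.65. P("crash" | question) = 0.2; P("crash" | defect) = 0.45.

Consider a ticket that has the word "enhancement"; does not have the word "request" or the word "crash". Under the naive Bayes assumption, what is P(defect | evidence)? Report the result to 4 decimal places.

question: 0.65 × (1−0.15) × 0.85 × (1−0.2) = 0.3757
defect: 0.35 × (1−0.4) × 0.65 × (1−0.45) = 0.075075
P(defect | x) = 0.075075 / 0.450775 ≈ 0.1665

0.1665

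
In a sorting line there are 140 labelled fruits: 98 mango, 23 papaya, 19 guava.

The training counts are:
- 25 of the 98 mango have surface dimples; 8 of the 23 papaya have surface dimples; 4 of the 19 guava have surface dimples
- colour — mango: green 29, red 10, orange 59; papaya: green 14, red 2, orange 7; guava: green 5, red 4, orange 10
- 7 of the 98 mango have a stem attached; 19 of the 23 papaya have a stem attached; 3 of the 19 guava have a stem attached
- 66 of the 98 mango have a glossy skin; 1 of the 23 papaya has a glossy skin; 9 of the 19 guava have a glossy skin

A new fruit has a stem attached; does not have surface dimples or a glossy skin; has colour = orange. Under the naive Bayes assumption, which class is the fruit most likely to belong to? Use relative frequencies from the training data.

mango: (98/140) × (73/98) × (59/98) × (7/98) × (32/98) ≈ 0.00732178
papaya: (23/140) × (15/23) × (7/23) × (19/23) × (22/23) ≈ 0.0257664
guava: (19/140) × (15/19) × (10/19) × (3/19) × (10/19) ≈ 0.00468623
Highest score → papaya.

papaya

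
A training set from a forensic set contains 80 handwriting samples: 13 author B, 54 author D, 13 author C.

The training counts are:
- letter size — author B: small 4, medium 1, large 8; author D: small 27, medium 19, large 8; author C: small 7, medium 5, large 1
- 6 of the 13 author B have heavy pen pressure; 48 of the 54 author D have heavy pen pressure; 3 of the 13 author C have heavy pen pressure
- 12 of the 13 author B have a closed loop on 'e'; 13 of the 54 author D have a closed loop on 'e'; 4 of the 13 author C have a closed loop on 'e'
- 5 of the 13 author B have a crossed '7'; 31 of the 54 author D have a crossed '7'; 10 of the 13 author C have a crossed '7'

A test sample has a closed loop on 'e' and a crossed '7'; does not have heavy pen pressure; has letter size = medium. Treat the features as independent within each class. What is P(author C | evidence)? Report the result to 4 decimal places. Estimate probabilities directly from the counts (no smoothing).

0.6534

author B: (13/80) × (1/13) × (7/13) × (12/13) × (5/13) ≈ 0.00238962
author D: (54/80) × (19/54) × (6/54) × (13/54) × (31/54) ≈ 0.00364702
author C: (13/80) × (5/13) × (10/13) × (4/13) × (10/13) ≈ 0.0113792
P(author C | x) = 0.0113792 / 0.01741584 ≈ 0.6534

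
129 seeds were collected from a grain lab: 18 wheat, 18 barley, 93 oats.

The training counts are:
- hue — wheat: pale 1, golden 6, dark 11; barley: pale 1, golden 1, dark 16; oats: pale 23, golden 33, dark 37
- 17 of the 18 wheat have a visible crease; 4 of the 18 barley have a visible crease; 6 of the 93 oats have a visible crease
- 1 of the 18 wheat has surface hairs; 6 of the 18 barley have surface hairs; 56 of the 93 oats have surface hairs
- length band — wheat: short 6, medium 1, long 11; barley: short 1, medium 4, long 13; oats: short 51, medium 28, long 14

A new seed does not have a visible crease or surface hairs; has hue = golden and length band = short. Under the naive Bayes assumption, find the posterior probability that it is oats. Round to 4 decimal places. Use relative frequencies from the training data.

wheat: (18/129) × (6/18) × (1/18) × (17/18) × (6/18) ≈ 0.000813475
barley: (18/129) × (1/18) × (14/18) × (12/18) × (1/18) ≈ 0.000223307
oats: (93/129) × (33/93) × (87/93) × (37/93) × (51/93) ≈ 0.0522115
P(oats | x) = 0.0522115 / 0.053248282 ≈ 0.9805

0.9805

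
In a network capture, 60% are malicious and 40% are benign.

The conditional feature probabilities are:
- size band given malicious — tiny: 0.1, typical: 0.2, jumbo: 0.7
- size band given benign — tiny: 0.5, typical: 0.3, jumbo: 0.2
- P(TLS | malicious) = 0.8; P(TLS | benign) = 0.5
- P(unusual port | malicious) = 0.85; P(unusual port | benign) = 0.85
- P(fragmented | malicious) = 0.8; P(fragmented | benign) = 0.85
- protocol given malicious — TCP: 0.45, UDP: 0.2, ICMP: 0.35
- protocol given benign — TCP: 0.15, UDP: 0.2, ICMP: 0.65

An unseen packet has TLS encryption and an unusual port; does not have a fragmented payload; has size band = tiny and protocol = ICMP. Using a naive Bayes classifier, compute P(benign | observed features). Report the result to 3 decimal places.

malicious: 0.6 × 0.1 × 0.8 × 0.85 × (1−0.8) × 0.35 = 0.002856
benign: 0.4 × 0.5 × 0.5 × 0.85 × (1−0.85) × 0.65 = 0.0082875
P(benign | x) = 0.0082875 / 0.0111435 ≈ 0.744

0.744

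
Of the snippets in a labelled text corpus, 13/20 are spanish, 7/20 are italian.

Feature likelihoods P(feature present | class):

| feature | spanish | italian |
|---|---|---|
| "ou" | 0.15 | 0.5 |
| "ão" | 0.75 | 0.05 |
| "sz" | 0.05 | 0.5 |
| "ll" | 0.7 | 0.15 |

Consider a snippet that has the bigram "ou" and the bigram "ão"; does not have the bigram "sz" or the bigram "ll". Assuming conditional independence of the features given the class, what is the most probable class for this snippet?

spanish

spanish: 0.65 × 0.15 × 0.75 × (1−0.05) × (1−0.7) = 0.020840625
italian: 0.35 × 0.5 × 0.05 × (1−0.5) × (1−0.15) = 0.00371875
Highest score → spanish.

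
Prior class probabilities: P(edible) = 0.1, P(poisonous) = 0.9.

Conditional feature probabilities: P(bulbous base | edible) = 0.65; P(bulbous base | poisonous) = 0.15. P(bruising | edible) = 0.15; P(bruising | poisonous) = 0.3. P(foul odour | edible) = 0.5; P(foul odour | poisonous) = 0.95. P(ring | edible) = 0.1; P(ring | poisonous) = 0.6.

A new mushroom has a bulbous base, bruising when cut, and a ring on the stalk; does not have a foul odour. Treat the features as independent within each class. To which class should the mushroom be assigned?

edible: 0.1 × 0.65 × 0.15 × (1−0.5) × 0.1 = 0.0004875
poisonous: 0.9 × 0.15 × 0.3 × (1−0.95) × 0.6 = 0.001215
Highest score → poisonous.

poisonous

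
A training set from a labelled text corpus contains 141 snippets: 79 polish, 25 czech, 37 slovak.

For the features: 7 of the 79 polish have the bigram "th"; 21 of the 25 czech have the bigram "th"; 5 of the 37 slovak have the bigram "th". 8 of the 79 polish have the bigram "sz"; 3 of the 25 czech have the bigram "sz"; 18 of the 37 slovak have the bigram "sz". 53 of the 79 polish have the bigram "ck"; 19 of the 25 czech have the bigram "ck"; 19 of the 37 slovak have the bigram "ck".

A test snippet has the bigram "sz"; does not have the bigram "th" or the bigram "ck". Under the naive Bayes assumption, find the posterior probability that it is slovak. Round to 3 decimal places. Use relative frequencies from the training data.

polish: (79/141) × (72/79) × (8/79) × (26/79) ≈ 0.0170185
czech: (25/141) × (4/25) × (3/25) × (6/25) ≈ 0.000817021
slovak: (37/141) × (32/37) × (18/37) × (18/37) ≈ 0.0537121
P(slovak | x) = 0.0537121 / 0.071547621 ≈ 0.751

0.751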